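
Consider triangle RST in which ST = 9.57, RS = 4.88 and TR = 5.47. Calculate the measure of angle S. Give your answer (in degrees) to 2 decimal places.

By the law of cosines, cos S = (RS² + ST² − TR²) / (2·RS·ST) ≈ 0.91515, so ∠S ≈ 23.77°.

23.77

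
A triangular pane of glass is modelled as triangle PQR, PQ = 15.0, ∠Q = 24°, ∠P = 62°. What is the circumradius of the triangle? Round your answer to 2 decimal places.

7.52

The third angle is ∠R = 180° − ∠P − ∠Q = 94.00°.
Law of sines: QR = PQ·sin P/sin R ≈ 13.277.
Law of sines: RP = PQ·sin Q/sin R ≈ 6.1159.
Circumradius = PQ/(2 sin R) ≈ 7.5183.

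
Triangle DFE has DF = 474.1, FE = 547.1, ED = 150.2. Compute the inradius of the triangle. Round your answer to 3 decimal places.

Semiperimeter s = (547.1 + 150.2 + 474.1)/2 = 585.7.
Heron's formula: area = √(585.7·38.6·435.5·111.6) ≈ 33148.
Inradius = area/s = 33148/585.7 ≈ 56.596.

r ≈ 56.596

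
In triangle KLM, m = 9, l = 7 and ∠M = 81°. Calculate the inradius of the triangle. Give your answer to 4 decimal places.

r ≈ 2.0741

Law of sines: sin L = l·sin M/m ≈ 0.76820.
Since m ≥ l, only the acute value applies: ∠L ≈ 50.19°.
Then ∠K = 180° − ∠M − ∠L ≈ 48.81°.
Law of sines gives k = m·sin K/sin M ≈ 6.8569.
Area = ½·m·l·sin K ≈ 23.704.
Semiperimeter s = (6.8569+7+9)/2 = 11.428.
Inradius = area/s = 23.704/11.428 ≈ 2.0741.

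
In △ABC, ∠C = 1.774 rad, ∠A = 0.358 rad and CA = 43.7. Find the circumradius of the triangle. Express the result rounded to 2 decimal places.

The third angle is ∠B = π − ∠C − ∠A = 1.010 rad.
Law of sines: BC = CA·sin A/sin B ≈ 18.087.
Law of sines: AB = CA·sin C/sin B ≈ 50.555.
Circumradius = CA/(2 sin B) ≈ 25.809.

25.81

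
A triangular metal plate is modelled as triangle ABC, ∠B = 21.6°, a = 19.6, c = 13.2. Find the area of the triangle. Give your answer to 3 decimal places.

Area = ½·c·a·sin B ≈ 47.621.

area ≈ 47.621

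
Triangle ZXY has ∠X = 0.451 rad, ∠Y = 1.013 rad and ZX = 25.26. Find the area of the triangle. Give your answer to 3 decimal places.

area ≈ 162.965

The third angle is ∠Z = π − ∠X − ∠Y = 1.678 rad.
Law of sines: XY = ZX·sin Z/sin Y ≈ 29.603.
Law of sines: YZ = ZX·sin X/sin Y ≈ 12.977.
Area = ½·ZX·XY·sin X ≈ 162.97.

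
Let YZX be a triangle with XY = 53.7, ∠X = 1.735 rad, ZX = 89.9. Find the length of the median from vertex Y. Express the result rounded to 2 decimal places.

m_Y ≈ 75.45

By the law of cosines, YZ² = ZX² + XY² − 2·ZX·XY·cos X = 12544, so YZ ≈ 112.
Median from Y: ½√(2·XY² + 2·YZ² − ZX²) ≈ 75.454.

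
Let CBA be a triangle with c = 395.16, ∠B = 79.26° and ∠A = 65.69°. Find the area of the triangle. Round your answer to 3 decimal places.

The third angle is ∠C = 180° − ∠B − ∠A = 35.05°.
Law of sines: b = c·sin B/sin C ≈ 676.03.
Law of sines: a = c·sin A/sin C ≈ 627.07.
Area = ½·c·b·sin A ≈ 1.2173e+05.

121726.538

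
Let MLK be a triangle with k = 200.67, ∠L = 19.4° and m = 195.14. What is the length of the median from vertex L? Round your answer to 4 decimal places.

By the law of cosines, l² = k² + m² − 2·k·m·cos L = 4477.2, so l ≈ 66.912.
Median from L: ½√(2·k² + 2·m² − l²) ≈ 195.08.

m_L ≈ 195.0762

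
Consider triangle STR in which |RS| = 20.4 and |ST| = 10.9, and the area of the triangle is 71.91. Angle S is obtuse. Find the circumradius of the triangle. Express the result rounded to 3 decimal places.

22.856

From area = ½·|RS|·|ST|·sin S, we get sin S = 2·area/(|RS|·|ST|) ≈ 0.64679.
Taking the obtuse solution, ∠S ≈ 2.4382 rad.
Law of cosines then gives |TR| ≈ 29.566.
Circumradius = |TR|/(2 sin S) ≈ 22.856.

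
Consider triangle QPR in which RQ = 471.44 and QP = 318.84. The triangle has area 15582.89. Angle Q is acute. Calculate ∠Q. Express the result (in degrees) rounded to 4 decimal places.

11.9664

From area = ½·RQ·QP·sin Q, we get sin Q = 2·area/(RQ·QP) ≈ 0.20734.
Taking the acute solution, ∠Q ≈ 11.97°.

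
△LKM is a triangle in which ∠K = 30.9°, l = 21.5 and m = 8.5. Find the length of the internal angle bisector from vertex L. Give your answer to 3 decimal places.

By the law of cosines, k² = m² + l² − 2·m·l·cos K = 220.88, so k ≈ 14.862.
Law of cosines again: cos L = (k² + m² − l²)/(2·k·m) ≈ -0.66939, so ∠L ≈ 132.02°.
The bisector from L has length 2·k·m·cos(∠L/2)/(k+m) ≈ 4.397.

t_L ≈ 4.397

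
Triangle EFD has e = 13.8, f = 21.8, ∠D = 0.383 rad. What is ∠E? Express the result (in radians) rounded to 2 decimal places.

∠E ≈ 0.52 rad

By the law of cosines, d² = e² + f² − 2·e·f·cos D = 107.59, so d ≈ 10.373.
Law of cosines again: cos E = (f² + d² − e²)/(2·f·d) ≈ 0.86765, so ∠E ≈ 0.520 rad.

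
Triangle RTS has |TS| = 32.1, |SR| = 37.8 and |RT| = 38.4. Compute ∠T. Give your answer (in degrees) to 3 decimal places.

By the law of cosines, cos T = (|RT|² + |TS|² − |SR|²) / (2·|RT|·|TS|) ≈ 0.43651, so ∠T ≈ 64.12°.

64.118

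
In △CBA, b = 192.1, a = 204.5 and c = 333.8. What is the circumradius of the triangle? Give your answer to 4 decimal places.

183.5525

By the law of cosines, cos C = (b² + a² − c²) / (2·b·a) ≈ -0.41619, so ∠C ≈ 114.59°.
Circumradius = c/(2 sin C) ≈ 183.55.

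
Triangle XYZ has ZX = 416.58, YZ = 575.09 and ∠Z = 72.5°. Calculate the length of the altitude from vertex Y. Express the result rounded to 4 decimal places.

h_Y ≈ 548.4731

By the law of cosines, XY² = YZ² + ZX² − 2·YZ·ZX·cos Z = 3.6019e+05, so XY ≈ 600.16.
Area = ½·YZ·ZX·sin Z ≈ 1.1424e+05.
The altitude from Y has length 2·area/ZX ≈ 548.47.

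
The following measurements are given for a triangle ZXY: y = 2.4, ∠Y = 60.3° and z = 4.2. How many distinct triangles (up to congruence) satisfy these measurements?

z·sin Y = 4.2·sin(60.3°) ≈ 3.648.
Since y = 2.4 < 3.648 = z sin Y, no triangle exists.

0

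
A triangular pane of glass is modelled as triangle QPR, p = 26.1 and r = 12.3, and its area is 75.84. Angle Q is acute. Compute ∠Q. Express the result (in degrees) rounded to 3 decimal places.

28.195

From area = ½·p·r·sin Q, we get sin Q = 2·area/(p·r) ≈ 0.47248.
Taking the acute solution, ∠Q ≈ 28.20°.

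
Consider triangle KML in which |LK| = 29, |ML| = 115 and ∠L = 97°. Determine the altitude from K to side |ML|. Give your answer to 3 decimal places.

28.784

By the law of cosines, |KM|² = |ML|² + |LK|² − 2·|ML|·|LK|·cos L = 14879, so |KM| ≈ 121.98.
Area = ½·|ML|·|LK|·sin L ≈ 1655.1.
The altitude from K has length 2·area/|ML| ≈ 28.784.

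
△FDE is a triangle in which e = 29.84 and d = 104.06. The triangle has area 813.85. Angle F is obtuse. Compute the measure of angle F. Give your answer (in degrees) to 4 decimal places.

∠F ≈ 148.3860°

From area = ½·d·e·sin F, we get sin F = 2·area/(d·e) ≈ 0.52419.
Taking the obtuse solution, ∠F ≈ 148.39°.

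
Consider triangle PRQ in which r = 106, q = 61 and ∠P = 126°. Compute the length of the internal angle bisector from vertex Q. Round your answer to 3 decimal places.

122.548

By the law of cosines, p² = r² + q² − 2·r·q·cos P = 22558, so p ≈ 150.19.
Law of cosines again: cos Q = (p² + r² − q²)/(2·p·r) ≈ 0.94448, so ∠Q ≈ 19.18°.
The bisector from Q has length 2·p·r·cos(∠Q/2)/(p+r) ≈ 122.55.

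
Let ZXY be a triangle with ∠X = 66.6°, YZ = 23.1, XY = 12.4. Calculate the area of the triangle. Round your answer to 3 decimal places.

142.405

Law of sines: sin Z = XY·sin X/YZ ≈ 0.49265.
Since YZ ≥ XY, only the acute value applies: ∠Z ≈ 29.51°.
Then ∠Y = 180° − ∠X − ∠Z ≈ 83.89°.
Law of sines gives ZX = YZ·sin Y/sin X ≈ 25.027.
Area = ½·YZ·XY·sin Y ≈ 142.41.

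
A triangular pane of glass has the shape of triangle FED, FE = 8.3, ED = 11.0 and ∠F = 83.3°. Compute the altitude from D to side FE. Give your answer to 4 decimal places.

Law of sines: sin D = FE·sin F/ED ≈ 0.74939.
Since ED ≥ FE, only the acute value applies: ∠D ≈ 48.54°.
Then ∠E = 180° − ∠F − ∠D ≈ 48.16°.
Law of sines gives DF = ED·sin E/sin F ≈ 8.2518.
Area = ½·ED·FE·sin E ≈ 34.011.
The altitude from D has length 2·area/FE ≈ 8.1954.

8.1954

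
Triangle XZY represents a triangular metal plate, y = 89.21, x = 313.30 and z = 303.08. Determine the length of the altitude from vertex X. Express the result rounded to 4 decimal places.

h_X ≈ 86.2593

Semiperimeter s = (313.3 + 303.08 + 89.21)/2 = 352.8.
Heron's formula: area = √(352.8·39.495·49.715·263.59) ≈ 13513.
The altitude from X has length 2·area/x ≈ 86.259.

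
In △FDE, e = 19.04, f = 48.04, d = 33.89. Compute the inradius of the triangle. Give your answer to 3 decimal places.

Semiperimeter s = (48.04 + 33.89 + 19.04)/2 = 50.485.
Heron's formula: area = √(50.485·2.445·16.595·31.445) ≈ 253.8.
Inradius = area/s = 253.8/50.485 ≈ 5.0272.

r ≈ 5.027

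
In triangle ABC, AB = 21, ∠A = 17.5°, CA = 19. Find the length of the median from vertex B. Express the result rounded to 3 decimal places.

m_B ≈ 12.277

By the law of cosines, BC² = CA² + AB² − 2·CA·AB·cos A = 40.934, so BC ≈ 6.398.
Median from B: ½√(2·AB² + 2·BC² − CA²) ≈ 12.277.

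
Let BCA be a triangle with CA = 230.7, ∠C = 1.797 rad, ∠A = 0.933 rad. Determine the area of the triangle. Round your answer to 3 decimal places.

The third angle is ∠B = π − ∠C − ∠A = 0.412 rad.
Law of sines: AB = CA·sin C/sin B ≈ 561.96.
Law of sines: BC = CA·sin A/sin B ≈ 463.29.
Area = ½·CA·AB·sin A ≈ 52079.

52078.664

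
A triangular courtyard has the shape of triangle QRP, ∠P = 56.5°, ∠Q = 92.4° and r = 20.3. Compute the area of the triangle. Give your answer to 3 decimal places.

The third angle is ∠R = 180° − ∠P − ∠Q = 31.10°.
Law of sines: q = r·sin Q/sin R ≈ 39.266.
Law of sines: p = r·sin P/sin R ≈ 32.772.
Area = ½·r·q·sin P ≈ 332.35.

area ≈ 332.345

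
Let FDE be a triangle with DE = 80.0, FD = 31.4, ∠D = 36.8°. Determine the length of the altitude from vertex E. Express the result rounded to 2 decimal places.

By the law of cosines, EF² = FD² + DE² − 2·FD·DE·cos D = 3363.1, so EF ≈ 57.992.
Area = ½·FD·DE·sin D ≈ 752.37.
The altitude from E has length 2·area/FD ≈ 47.922.

47.92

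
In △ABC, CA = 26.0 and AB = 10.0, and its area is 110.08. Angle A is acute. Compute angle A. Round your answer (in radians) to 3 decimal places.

From area = ½·CA·AB·sin A, we get sin A = 2·area/(CA·AB) ≈ 0.84677.
Taking the acute solution, ∠A ≈ 1.0099 rad.

1.010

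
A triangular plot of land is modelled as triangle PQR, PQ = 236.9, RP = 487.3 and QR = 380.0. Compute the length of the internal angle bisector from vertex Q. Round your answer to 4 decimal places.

t_Q ≈ 183.9865

By the law of cosines, cos Q = (PQ² + QR² − RP²) / (2·PQ·QR) ≈ -0.20517, so ∠Q ≈ 101.84°.
The bisector from Q has length 2·PQ·QR·cos(∠Q/2)/(PQ+QR) ≈ 183.99.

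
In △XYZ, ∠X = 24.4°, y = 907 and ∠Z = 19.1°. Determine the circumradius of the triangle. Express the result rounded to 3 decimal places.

The third angle is ∠Y = 180° − ∠Z − ∠X = 136.50°.
Law of sines: x = y·sin X/sin Y ≈ 544.32.
Law of sines: z = y·sin Z/sin Y ≈ 431.15.
Circumradius = y/(2 sin Y) ≈ 658.82.

658.817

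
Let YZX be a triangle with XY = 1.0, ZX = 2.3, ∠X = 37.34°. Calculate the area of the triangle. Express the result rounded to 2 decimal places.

Area = ½·ZX·XY·sin X ≈ 0.69753.

area ≈ 0.70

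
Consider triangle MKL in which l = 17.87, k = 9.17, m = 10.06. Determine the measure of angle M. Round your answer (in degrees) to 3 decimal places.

∠M ≈ 22.757°

By the law of cosines, cos M = (k² + l² − m²) / (2·k·l) ≈ 0.92215, so ∠M ≈ 22.76°.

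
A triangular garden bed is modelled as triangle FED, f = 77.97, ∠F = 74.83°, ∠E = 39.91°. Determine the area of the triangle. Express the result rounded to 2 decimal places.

area ≈ 1835.15

The third angle is ∠D = 180° − ∠F − ∠E = 65.26°.
Law of sines: e = f·sin E/sin F ≈ 51.83.
Law of sines: d = f·sin D/sin F ≈ 73.37.
Area = ½·f·e·sin D ≈ 1835.1.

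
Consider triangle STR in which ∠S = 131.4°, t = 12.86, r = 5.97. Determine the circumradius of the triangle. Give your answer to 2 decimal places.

11.59

By the law of cosines, s² = t² + r² − 2·t·r·cos S = 302.56, so s ≈ 17.394.
Area = ½·t·r·sin S ≈ 28.795.
Circumradius = s/(2 sin S) ≈ 11.595.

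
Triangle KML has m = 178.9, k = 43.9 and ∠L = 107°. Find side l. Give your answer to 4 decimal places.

By the law of cosines, l² = k² + m² − 2·k·m·cos L = 38525, so l ≈ 196.28.

196.2774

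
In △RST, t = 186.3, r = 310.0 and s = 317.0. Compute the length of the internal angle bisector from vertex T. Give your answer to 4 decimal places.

t_T ≈ 299.3228

By the law of cosines, cos T = (r² + s² − t²) / (2·r·s) ≈ 0.82366, so ∠T ≈ 34.55°.
The bisector from T has length 2·r·s·cos(∠T/2)/(r+s) ≈ 299.32.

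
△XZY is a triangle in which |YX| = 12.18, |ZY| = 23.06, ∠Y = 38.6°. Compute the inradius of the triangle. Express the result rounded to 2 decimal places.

By the law of cosines, |XZ|² = |ZY|² + |YX|² − 2·|ZY|·|YX|·cos Y = 241.1, so |XZ| ≈ 15.528.
Area = ½·|ZY|·|YX|·sin Y ≈ 87.615.
Semiperimeter s = (23.06+12.18+15.528)/2 = 25.384.
Inradius = area/s = 87.615/25.384 ≈ 3.4516.

3.45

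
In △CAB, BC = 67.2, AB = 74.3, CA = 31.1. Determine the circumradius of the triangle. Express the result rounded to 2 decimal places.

By the law of cosines, cos C = (BC² + CA² − AB²) / (2·BC·CA) ≈ -0.00896, so ∠C ≈ 90.51°.
Circumradius = AB/(2 sin C) ≈ 37.151.

37.15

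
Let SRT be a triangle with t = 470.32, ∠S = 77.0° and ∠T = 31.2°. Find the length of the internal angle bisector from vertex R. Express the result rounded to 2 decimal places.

497.47

The third angle is ∠R = 180° − ∠T − ∠S = 71.80°.
Law of sines: s = t·sin S/sin T ≈ 884.64.
Law of sines: r = t·sin R/sin T ≈ 862.49.
The bisector from R has length 2·t·s·cos(∠R/2)/(t+s) ≈ 497.47.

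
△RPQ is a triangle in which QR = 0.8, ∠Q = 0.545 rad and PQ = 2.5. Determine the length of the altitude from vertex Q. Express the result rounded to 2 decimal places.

By the law of cosines, RP² = PQ² + QR² − 2·PQ·QR·cos Q = 3.4695, so RP ≈ 1.8627.
Area = ½·PQ·QR·sin Q ≈ 0.51842.
The altitude from Q has length 2·area/RP ≈ 0.55664.

0.56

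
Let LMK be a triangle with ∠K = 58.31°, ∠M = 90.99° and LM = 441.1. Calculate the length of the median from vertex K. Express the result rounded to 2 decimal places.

The third angle is ∠L = 180° − ∠M − ∠K = 30.70°.
Law of sines: MK = LM·sin L/sin K ≈ 264.66.
Law of sines: KL = LM·sin M/sin K ≈ 518.31.
Median from K: ½√(2·MK² + 2·KL² − LM²) ≈ 347.43.

347.43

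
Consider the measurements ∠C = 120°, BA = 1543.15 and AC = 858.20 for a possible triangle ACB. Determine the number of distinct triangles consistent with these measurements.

1

AC·sin C = 858.20·sin(120°) ≈ 743.2.
Since ∠C is not acute, a triangle exists only if BA > AC; here BA > AC, so there is exactly one triangle.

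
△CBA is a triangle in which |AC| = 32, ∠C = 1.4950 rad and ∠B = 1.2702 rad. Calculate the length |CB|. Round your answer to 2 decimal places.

12.31

The third angle is ∠A = π − ∠C − ∠B = 0.3764 rad.
Law of sines: |CB| = |AC|·sin A/sin B ≈ 12.314.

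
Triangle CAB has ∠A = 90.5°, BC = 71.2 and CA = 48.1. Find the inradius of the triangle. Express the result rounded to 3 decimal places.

r ≈ 14.616

Law of sines: sin B = CA·sin A/BC ≈ 0.67554.
Since BC ≥ CA, only the acute value applies: ∠B ≈ 42.50°.
Then ∠C = 180° − ∠A − ∠B ≈ 47.00°.
Law of sines gives AB = BC·sin C/sin A ≈ 52.078.
Area = ½·BC·CA·sin C ≈ 1252.4.
Semiperimeter s = (52.078+71.2+48.1)/2 = 85.689.
Inradius = area/s = 1252.4/85.689 ≈ 14.616.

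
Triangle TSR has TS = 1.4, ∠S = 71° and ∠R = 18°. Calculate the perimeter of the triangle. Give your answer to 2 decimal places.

perimeter ≈ 10.21

The third angle is ∠T = 180° − ∠S − ∠R = 91.00°.
Law of sines: SR = TS·sin T/sin R ≈ 4.5298.
Law of sines: RT = TS·sin S/sin R ≈ 4.2837.
Semiperimeter s = (4.5298+4.2837+1.4)/2 = 5.1067.
Perimeter = 4.5298 + 4.2837 + 1.4 = 10.213.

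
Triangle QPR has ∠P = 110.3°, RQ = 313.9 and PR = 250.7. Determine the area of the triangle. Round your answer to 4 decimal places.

Law of sines: sin Q = PR·sin P/RQ ≈ 0.74906.
Since RQ ≥ PR, only the acute value applies: ∠Q ≈ 48.51°.
Then ∠R = 180° − ∠P − ∠Q ≈ 21.19°.
Law of sines gives QP = RQ·sin R/sin P ≈ 120.98.
Area = ½·RQ·PR·sin R ≈ 14223.

14223.4079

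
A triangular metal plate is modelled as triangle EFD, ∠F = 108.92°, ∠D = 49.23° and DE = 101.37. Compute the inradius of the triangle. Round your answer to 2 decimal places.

The third angle is ∠E = 180° − ∠F − ∠D = 21.85°.
Law of sines: FD = DE·sin E/sin F ≈ 39.882.
Law of sines: EF = DE·sin D/sin F ≈ 81.156.
Area = ½·DE·FD·sin D ≈ 1530.9.
Semiperimeter s = (39.882+101.37+81.156)/2 = 111.2.
Inradius = area/s = 1530.9/111.2 ≈ 13.767.

r ≈ 13.77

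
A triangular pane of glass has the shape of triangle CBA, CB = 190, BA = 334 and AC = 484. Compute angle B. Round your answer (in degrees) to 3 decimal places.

133.025

By the law of cosines, cos B = (CB² + BA² − AC²) / (2·CB·BA) ≈ -0.68232, so ∠B ≈ 133.03°.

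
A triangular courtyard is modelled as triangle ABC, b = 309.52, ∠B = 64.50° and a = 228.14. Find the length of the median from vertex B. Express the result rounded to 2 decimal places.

Law of sines: sin A = a·sin B/b ≈ 0.66527.
Since b ≥ a, only the acute value applies: ∠A ≈ 41.70°.
Then ∠C = 180° − ∠B − ∠A ≈ 73.80°.
Law of sines gives c = b·sin C/sin B ≈ 329.3.
Median from B: ½√(2·c² + 2·a² − b²) ≈ 237.26.

m_B ≈ 237.26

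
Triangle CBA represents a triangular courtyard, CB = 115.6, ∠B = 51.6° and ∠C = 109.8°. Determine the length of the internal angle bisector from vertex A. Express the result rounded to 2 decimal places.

The third angle is ∠A = 180° − ∠C − ∠B = 18.60°.
Law of sines: BA = CB·sin C/sin A ≈ 341.
Law of sines: AC = CB·sin B/sin A ≈ 284.03.
The bisector from A has length 2·BA·AC·cos(∠A/2)/(BA+AC) ≈ 305.85.

t_A ≈ 305.85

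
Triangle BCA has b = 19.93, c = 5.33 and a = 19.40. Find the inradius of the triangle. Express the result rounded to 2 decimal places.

Semiperimeter s = (19.93 + 5.33 + 19.4)/2 = 22.33.
Heron's formula: area = √(22.33·2.4·17·2.93) ≈ 51.666.
Inradius = area/s = 51.666/22.33 ≈ 2.3138.

r ≈ 2.31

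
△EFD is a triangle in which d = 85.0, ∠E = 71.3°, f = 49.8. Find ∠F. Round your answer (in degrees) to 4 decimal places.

By the law of cosines, e² = f² + d² − 2·f·d·cos E = 6990.7, so e ≈ 83.611.
Law of cosines again: cos F = (d² + e² − f²)/(2·d·e) ≈ 0.82565, so ∠F ≈ 34.35°.

∠F ≈ 34.3451°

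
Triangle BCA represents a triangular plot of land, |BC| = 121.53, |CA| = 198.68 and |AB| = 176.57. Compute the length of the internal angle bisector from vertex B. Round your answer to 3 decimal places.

109.209

By the law of cosines, cos B = (|AB|² + |BC|² − |CA|²) / (2·|AB|·|BC|) ≈ 0.15082, so ∠B ≈ 81.33°.
The bisector from B has length 2·|AB|·|BC|·cos(∠B/2)/(|AB|+|BC|) ≈ 109.21.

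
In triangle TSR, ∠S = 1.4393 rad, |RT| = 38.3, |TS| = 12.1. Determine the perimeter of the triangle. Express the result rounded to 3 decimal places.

Law of sines: sin R = |TS|·sin S/|RT| ≈ 0.31320.
Since |RT| ≥ |TS|, only the acute value applies: ∠R ≈ 0.3186 rad.
Then ∠T = π − ∠S − ∠R ≈ 1.3837 rad.
Law of sines gives |SR| = |RT|·sin T/sin S ≈ 37.96.
Semiperimeter s = (37.96+38.3+12.1)/2 = 44.18.
Perimeter = 37.96 + 38.3 + 12.1 = 88.36.

perimeter ≈ 88.360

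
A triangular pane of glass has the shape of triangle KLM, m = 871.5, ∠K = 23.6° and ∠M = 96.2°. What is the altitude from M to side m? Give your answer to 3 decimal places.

h_M ≈ 304.548

The third angle is ∠L = 180° − ∠M − ∠K = 60.20°.
Law of sines: k = m·sin K/sin M ≈ 350.96.
Law of sines: l = m·sin L/sin M ≈ 760.71.
Area = ½·m·k·sin L ≈ 1.3271e+05.
The altitude from M has length 2·area/m ≈ 304.55.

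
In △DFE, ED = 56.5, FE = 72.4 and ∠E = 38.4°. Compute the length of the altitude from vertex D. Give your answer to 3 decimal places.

By the law of cosines, DF² = FE² + ED² − 2·FE·ED·cos E = 2022.5, so DF ≈ 44.972.
Area = ½·FE·ED·sin E ≈ 1270.4.
The altitude from D has length 2·area/FE ≈ 35.095.

35.095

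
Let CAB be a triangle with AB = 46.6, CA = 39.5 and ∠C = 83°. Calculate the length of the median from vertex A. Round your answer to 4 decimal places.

Law of sines: sin B = CA·sin C/AB ≈ 0.84132.
Since AB ≥ CA, only the acute value applies: ∠B ≈ 57.28°.
Then ∠A = 180° − ∠C − ∠B ≈ 39.72°.
Law of sines gives BC = AB·sin A/sin C ≈ 30.003.
Median from A: ½√(2·CA² + 2·AB² − BC²) ≈ 40.508.

m_A ≈ 40.5076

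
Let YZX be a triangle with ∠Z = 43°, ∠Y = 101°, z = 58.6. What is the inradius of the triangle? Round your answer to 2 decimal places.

The third angle is ∠X = 180° − ∠Y − ∠Z = 36.00°.
Law of sines: y = z·sin Y/sin Z ≈ 84.345.
Law of sines: x = z·sin X/sin Z ≈ 50.505.
Area = ½·z·y·sin X ≈ 1452.6.
Semiperimeter s = (84.345+58.6+50.505)/2 = 96.725.
Inradius = area/s = 1452.6/96.725 ≈ 15.018.

15.02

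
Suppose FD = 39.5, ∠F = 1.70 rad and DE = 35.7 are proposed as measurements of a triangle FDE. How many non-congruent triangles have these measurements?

0

FD·sin F = 39.5·sin(1.70 rad) ≈ 39.17.
Since ∠F is not acute, a triangle exists only if DE > FD; here DE ≤ FD, so there is no triangle.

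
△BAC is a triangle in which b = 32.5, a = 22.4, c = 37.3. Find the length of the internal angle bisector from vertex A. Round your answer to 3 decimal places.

By the law of cosines, cos A = (c² + b² − a²) / (2·c·b) ≈ 0.80255, so ∠A ≈ 36.63°.
The bisector from A has length 2·c·b·cos(∠A/2)/(c+b) ≈ 32.976.

32.976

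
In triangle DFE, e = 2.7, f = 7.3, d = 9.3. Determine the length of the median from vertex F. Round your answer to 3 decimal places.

Median from F: ½√(2·e² + 2·d² − f²) ≈ 5.7937.

m_F ≈ 5.794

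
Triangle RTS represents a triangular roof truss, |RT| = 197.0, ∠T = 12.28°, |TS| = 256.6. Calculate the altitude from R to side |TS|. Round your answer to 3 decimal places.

By the law of cosines, |SR|² = |RT|² + |TS|² − 2·|RT|·|TS|·cos T = 5865.3, so |SR| ≈ 76.586.
Area = ½·|RT|·|TS|·sin T ≈ 5375.7.
The altitude from R has length 2·area/|TS| ≈ 41.9.

41.900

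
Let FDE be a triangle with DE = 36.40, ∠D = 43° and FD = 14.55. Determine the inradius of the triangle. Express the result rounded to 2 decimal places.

By the law of cosines, EF² = FD² + DE² − 2·FD·DE·cos D = 761.98, so EF ≈ 27.604.
Area = ½·FD·DE·sin D ≈ 180.6.
Semiperimeter s = (36.4+27.604+14.55)/2 = 39.277.
Inradius = area/s = 180.6/39.277 ≈ 4.5981.

r ≈ 4.60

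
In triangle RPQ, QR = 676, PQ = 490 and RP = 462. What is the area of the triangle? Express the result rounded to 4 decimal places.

113186.7481

Semiperimeter s = (490 + 676 + 462)/2 = 814.
Heron's formula: area = √(814·324·138·352) ≈ 1.1319e+05.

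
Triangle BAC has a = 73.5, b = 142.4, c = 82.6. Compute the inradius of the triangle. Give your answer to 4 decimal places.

Semiperimeter s = (142.4 + 73.5 + 82.6)/2 = 149.25.
Heron's formula: area = √(149.25·6.85·75.75·66.65) ≈ 2271.9.
Inradius = area/s = 2271.9/149.25 ≈ 15.222.

r ≈ 15.2223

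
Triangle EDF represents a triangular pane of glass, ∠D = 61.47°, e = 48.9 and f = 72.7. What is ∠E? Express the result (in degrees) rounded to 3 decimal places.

By the law of cosines, d² = f² + e² − 2·f·e·cos D = 4280.6, so d ≈ 65.426.
Law of cosines again: cos E = (d² + f² − e²)/(2·d·f) ≈ 0.75420, so ∠E ≈ 41.04°.

∠E ≈ 41.045°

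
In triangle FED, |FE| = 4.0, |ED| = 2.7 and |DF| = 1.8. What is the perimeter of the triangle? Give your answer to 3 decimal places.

Perimeter = 2.7 + 1.8 + 4 = 8.5.

8.500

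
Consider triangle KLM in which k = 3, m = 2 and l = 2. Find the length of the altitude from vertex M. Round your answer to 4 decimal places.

Semiperimeter s = (3 + 2 + 2)/2 = 3.5.
Heron's formula: area = √(3.5·0.5·1.5·1.5) ≈ 1.9843.
The altitude from M has length 2·area/m ≈ 1.9843.

1.9843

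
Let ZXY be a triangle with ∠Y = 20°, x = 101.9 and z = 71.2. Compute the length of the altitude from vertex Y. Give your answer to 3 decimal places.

By the law of cosines, y² = z² + x² − 2·z·x·cos Y = 1817.6, so y ≈ 42.633.
Area = ½·z·x·sin Y ≈ 1240.7.
The altitude from Y has length 2·area/y ≈ 58.205.

58.205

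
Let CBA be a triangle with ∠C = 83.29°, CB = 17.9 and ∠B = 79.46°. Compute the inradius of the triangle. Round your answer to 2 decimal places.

The third angle is ∠A = 180° − ∠C − ∠B = 17.25°.
Law of sines: BA = CB·sin C/sin A ≈ 59.949.
Law of sines: AC = CB·sin B/sin A ≈ 59.344.
Area = ½·CB·BA·sin B ≈ 527.49.
Semiperimeter s = (59.949+59.344+17.9)/2 = 68.597.
Inradius = area/s = 527.49/68.597 ≈ 7.6898.

r ≈ 7.69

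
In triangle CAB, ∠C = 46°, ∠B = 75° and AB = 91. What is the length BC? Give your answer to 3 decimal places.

108.436

The third angle is ∠A = 180° − ∠B − ∠C = 59.00°.
Law of sines: BC = AB·sin A/sin C ≈ 108.44.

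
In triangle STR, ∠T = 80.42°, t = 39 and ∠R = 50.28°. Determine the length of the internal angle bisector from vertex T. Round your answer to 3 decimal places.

The third angle is ∠S = 180° − ∠T − ∠R = 49.30°.
Law of sines: s = t·sin S/sin T ≈ 29.985.
Law of sines: r = t·sin R/sin T ≈ 30.422.
The bisector from T has length 2·r·s·cos(∠T/2)/(r+s) ≈ 23.065.

23.065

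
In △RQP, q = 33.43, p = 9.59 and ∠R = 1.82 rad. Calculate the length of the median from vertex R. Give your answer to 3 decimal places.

m_R ≈ 16.213

By the law of cosines, r² = q² + p² − 2·q·p·cos R = 1367.7, so r ≈ 36.982.
Median from R: ½√(2·q² + 2·p² − r²) ≈ 16.213.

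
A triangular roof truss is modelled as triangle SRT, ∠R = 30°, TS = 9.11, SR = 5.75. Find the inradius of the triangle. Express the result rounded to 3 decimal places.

r ≈ 1.375

Law of sines: sin T = SR·sin R/TS ≈ 0.31559.
Since TS ≥ SR, only the acute value applies: ∠T ≈ 18.40°.
Then ∠S = 180° − ∠R − ∠T ≈ 131.60°.
Law of sines gives RT = TS·sin S/sin R ≈ 13.624.
Area = ½·TS·SR·sin S ≈ 19.585.
Semiperimeter s = (13.624+9.11+5.75)/2 = 14.242.
Inradius = area/s = 19.585/14.242 ≈ 1.3751.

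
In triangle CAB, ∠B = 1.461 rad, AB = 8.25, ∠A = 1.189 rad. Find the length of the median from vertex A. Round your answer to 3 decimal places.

10.916

The third angle is ∠C = π − ∠A − ∠B = 0.492 rad.
Law of sines: BC = AB·sin A/sin C ≈ 16.219.
Law of sines: CA = AB·sin B/sin C ≈ 17.372.
Median from A: ½√(2·CA² + 2·AB² − BC²) ≈ 10.916.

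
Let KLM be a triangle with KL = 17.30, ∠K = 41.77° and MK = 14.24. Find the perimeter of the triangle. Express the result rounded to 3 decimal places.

43.142

By the law of cosines, LM² = MK² + KL² − 2·MK·KL·cos K = 134.6, so LM ≈ 11.602.
Semiperimeter s = (11.602+14.24+17.3)/2 = 21.571.
Perimeter = 11.602 + 14.24 + 17.3 = 43.142.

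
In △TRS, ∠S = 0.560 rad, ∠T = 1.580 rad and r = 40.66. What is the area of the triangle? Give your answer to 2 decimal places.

area ≈ 521.26

The third angle is ∠R = π − ∠S − ∠T = 1.002 rad.
Law of sines: t = r·sin T/sin R ≈ 48.269.
Law of sines: s = r·sin S/sin R ≈ 25.641.
Area = ½·r·t·sin S ≈ 521.26.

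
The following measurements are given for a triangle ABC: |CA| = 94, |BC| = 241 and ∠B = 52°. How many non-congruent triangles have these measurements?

|BC|·sin B = 241·sin(52°) ≈ 189.9.
Since |CA| = 94 < 189.9 = |BC| sin B, no triangle exists.

0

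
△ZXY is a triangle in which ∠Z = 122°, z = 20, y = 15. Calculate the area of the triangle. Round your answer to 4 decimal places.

area ≈ 47.6035

Law of sines: sin Y = y·sin Z/z ≈ 0.63604.
Since z ≥ y, only the acute value applies: ∠Y ≈ 39.50°.
Then ∠X = 180° − ∠Z − ∠Y ≈ 18.50°.
Law of sines gives x = z·sin X/sin Z ≈ 7.4844.
Area = ½·z·y·sin X ≈ 47.603.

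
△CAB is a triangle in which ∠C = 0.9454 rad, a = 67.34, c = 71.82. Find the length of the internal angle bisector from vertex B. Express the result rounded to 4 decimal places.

54.6404

Law of sines: sin A = a·sin C/c ≈ 0.76016.
Since c ≥ a, only the acute value applies: ∠A ≈ 0.8636 rad.
Then ∠B = π − ∠C − ∠A ≈ 1.3326 rad.
Law of sines gives b = c·sin B/sin C ≈ 86.086.
The bisector from B has length 2·c·a·cos(∠B/2)/(c+a) ≈ 54.64.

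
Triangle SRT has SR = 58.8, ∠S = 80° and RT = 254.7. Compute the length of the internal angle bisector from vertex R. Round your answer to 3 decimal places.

Law of sines: sin T = SR·sin S/RT ≈ 0.22735.
Since RT ≥ SR, only the acute value applies: ∠T ≈ 13.14°.
Then ∠R = 180° − ∠S − ∠T ≈ 86.86°.
Law of sines gives TS = RT·sin R/sin S ≈ 258.24.
The bisector from R has length 2·SR·RT·cos(∠R/2)/(SR+RT) ≈ 69.385.

t_R ≈ 69.385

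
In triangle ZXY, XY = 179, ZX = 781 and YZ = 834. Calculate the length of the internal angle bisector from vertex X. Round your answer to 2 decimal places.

By the law of cosines, cos X = (ZX² + XY² − YZ²) / (2·ZX·XY) ≈ -0.19154, so ∠X ≈ 1.764 rad.
The bisector from X has length 2·ZX·XY·cos(∠X/2)/(ZX+XY) ≈ 185.17.

t_X ≈ 185.17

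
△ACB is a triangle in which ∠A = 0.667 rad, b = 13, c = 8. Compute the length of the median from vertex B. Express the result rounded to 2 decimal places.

By the law of cosines, a² = c² + b² − 2·c·b·cos A = 69.578, so a ≈ 8.3414.
Median from B: ½√(2·a² + 2·c² − b²) ≈ 4.9537.

m_B ≈ 4.95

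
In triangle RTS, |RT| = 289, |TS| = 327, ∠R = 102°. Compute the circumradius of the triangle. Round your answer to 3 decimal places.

Law of sines: sin S = |RT|·sin R/|TS| ≈ 0.86448.
Since |TS| ≥ |RT|, only the acute value applies: ∠S ≈ 59.82°.
Then ∠T = 180° − ∠R − ∠S ≈ 18.18°.
Law of sines gives |SR| = |TS|·sin T/sin R ≈ 104.29.
Circumradius = |TS|/(2 sin R) ≈ 167.15.

167.153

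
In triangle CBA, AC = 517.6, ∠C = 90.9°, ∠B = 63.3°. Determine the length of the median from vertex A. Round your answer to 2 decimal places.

m_A ≈ 534.66

The third angle is ∠A = 180° − ∠C − ∠B = 25.80°.
Law of sines: BA = AC·sin C/sin B ≈ 579.31.
Law of sines: CB = AC·sin A/sin B ≈ 252.16.
Median from A: ½√(2·BA² + 2·AC² − CB²) ≈ 534.66.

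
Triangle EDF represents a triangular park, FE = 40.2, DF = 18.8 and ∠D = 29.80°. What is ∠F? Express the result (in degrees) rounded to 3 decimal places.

Law of sines: sin E = DF·sin D/FE ≈ 0.23242.
Since FE ≥ DF, only the acute value applies: ∠E ≈ 13.44°.
Then ∠F = 180° − ∠D − ∠E ≈ 136.76°.

∠F ≈ 136.761°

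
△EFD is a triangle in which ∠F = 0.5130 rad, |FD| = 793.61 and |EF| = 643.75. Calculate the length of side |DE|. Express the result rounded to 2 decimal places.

By the law of cosines, |DE|² = |EF|² + |FD|² − 2·|EF|·|FD|·cos F = 1.5398e+05, so |DE| ≈ 392.41.

392.41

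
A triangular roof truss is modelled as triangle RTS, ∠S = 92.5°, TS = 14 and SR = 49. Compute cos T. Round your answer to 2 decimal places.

0.31

By the law of cosines, RT² = TS² + SR² − 2·TS·SR·cos S = 2656.8, so RT ≈ 51.545.
Law of cosines again: cos T = (RT² + TS² − SR²)/(2·RT·TS) ≈ 0.31308, so ∠T ≈ 71.76°.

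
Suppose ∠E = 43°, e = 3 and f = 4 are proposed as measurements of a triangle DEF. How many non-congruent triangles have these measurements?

f·sin E = 4·sin(43°) ≈ 2.728.
Since f sin E < e < f (2.728 < 3 < 4), two triangles exist.

2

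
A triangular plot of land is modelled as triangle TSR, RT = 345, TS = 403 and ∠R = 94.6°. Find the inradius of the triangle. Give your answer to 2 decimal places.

r ≈ 67.43

Law of sines: sin S = RT·sin R/TS ≈ 0.85332.
Since TS ≥ RT, only the acute value applies: ∠S ≈ 58.57°.
Then ∠T = 180° − ∠R − ∠S ≈ 26.83°.
Law of sines gives SR = TS·sin T/sin R ≈ 182.45.
Area = ½·TS·RT·sin T ≈ 31371.
Semiperimeter s = (182.45+345+403)/2 = 465.22.
Inradius = area/s = 31371/465.22 ≈ 67.432.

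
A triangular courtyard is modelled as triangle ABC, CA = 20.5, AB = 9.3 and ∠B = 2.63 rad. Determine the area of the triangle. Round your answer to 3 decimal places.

27.042

Law of sines: sin C = AB·sin B/CA ≈ 0.22210.
Since CA ≥ AB, only the acute value applies: ∠C ≈ 0.224 rad.
Then ∠A = π − ∠B − ∠C ≈ 0.288 rad.
Law of sines gives BC = CA·sin A/sin B ≈ 11.879.
Area = ½·CA·AB·sin A ≈ 27.042.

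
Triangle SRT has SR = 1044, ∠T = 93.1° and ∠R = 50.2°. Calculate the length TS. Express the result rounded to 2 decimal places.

803.26

The third angle is ∠S = 180° − ∠R − ∠T = 36.70°.
Law of sines: TS = SR·sin R/sin T ≈ 803.26.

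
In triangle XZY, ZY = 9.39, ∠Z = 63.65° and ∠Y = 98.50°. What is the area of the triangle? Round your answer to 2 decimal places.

area ≈ 127.47

The third angle is ∠X = 180° − ∠Z − ∠Y = 17.85°.
Law of sines: YX = ZY·sin Z/sin X ≈ 27.451.
Law of sines: XZ = ZY·sin Y/sin X ≈ 30.297.
Area = ½·ZY·YX·sin Y ≈ 127.47.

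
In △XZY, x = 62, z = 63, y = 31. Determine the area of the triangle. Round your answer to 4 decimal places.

area ≈ 937.9979

Semiperimeter s = (62 + 63 + 31)/2 = 78.
Heron's formula: area = √(78·16·15·47) ≈ 938.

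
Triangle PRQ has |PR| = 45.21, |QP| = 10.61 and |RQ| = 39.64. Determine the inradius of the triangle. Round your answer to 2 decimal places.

Semiperimeter s = (39.64 + 10.61 + 45.21)/2 = 47.73.
Heron's formula: area = √(47.73·8.09·37.12·2.52) ≈ 190.05.
Inradius = area/s = 190.05/47.73 ≈ 3.9818.

r ≈ 3.98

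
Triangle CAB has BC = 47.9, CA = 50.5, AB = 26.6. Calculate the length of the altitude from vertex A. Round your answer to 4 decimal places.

Semiperimeter s = (26.6 + 47.9 + 50.5)/2 = 62.5.
Heron's formula: area = √(62.5·35.9·14.6·12) ≈ 626.98.
The altitude from A has length 2·area/BC ≈ 26.179.

h_A ≈ 26.1787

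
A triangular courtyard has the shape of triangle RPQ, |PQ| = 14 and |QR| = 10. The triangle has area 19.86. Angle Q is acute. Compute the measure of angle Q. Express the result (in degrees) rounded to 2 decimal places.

From area = ½·|PQ|·|QR|·sin Q, we get sin Q = 2·area/(|PQ|·|QR|) ≈ 0.28371.
Taking the acute solution, ∠Q ≈ 16.48°.

∠Q ≈ 16.48°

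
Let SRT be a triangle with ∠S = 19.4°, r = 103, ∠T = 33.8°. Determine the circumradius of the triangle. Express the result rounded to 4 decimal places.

The third angle is ∠R = 180° − ∠T − ∠S = 126.80°.
Law of sines: s = r·sin S/sin R ≈ 42.727.
Law of sines: t = r·sin T/sin R ≈ 71.558.
Circumradius = r/(2 sin R) ≈ 64.316.

64.3162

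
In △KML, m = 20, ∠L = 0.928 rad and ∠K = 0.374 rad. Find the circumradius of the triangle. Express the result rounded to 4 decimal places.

R ≈ 10.3725

The third angle is ∠M = π − ∠L − ∠K = 1.840 rad.
Law of sines: k = m·sin K/sin M ≈ 7.579.
Law of sines: l = m·sin L/sin M ≈ 16.605.
Circumradius = m/(2 sin M) ≈ 10.372.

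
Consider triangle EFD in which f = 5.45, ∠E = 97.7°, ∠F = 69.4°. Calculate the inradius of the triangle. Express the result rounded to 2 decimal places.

The third angle is ∠D = 180° − ∠E − ∠F = 12.90°.
Law of sines: e = f·sin E/sin F ≈ 5.7698.
Law of sines: d = f·sin D/sin F ≈ 1.2998.
Area = ½·f·e·sin D ≈ 3.5101.
Semiperimeter s = (5.7698+5.45+1.2998)/2 = 6.2598.
Inradius = area/s = 3.5101/6.2598 ≈ 0.56073.

0.56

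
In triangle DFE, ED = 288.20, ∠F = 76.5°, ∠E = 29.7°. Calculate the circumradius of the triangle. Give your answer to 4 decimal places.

The third angle is ∠D = 180° − ∠F − ∠E = 73.80°.
Law of sines: FE = ED·sin D/sin F ≈ 284.62.
Law of sines: DF = ED·sin E/sin F ≈ 146.85.
Circumradius = ED/(2 sin F) ≈ 148.19.

R ≈ 148.1946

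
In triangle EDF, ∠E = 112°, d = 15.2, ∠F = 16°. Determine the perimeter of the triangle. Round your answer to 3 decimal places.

The third angle is ∠D = 180° − ∠F − ∠E = 52.00°.
Law of sines: e = d·sin E/sin D ≈ 17.885.
Law of sines: f = d·sin F/sin D ≈ 5.3168.
Semiperimeter s = (17.885+15.2+5.3168)/2 = 19.201.
Perimeter = 17.885 + 15.2 + 5.3168 = 38.401.

perimeter ≈ 38.401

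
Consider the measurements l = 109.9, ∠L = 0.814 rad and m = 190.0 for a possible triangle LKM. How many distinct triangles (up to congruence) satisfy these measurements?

0

m·sin L = 190.0·sin(0.814 rad) ≈ 138.1.
Since l = 109.9 < 138.1 = m sin L, no triangle exists.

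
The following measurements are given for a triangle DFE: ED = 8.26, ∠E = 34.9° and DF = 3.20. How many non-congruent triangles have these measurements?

ED·sin E = 8.26·sin(34.9°) ≈ 4.726.
Since DF = 3.20 < 4.726 = ED sin E, no triangle exists.

0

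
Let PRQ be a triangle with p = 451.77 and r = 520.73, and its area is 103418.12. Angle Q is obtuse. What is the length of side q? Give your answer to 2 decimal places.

From area = ½·p·r·sin Q, we get sin Q = 2·area/(p·r) ≈ 0.87922.
Taking the obtuse solution, ∠Q ≈ 118.45°.
Law of cosines then gives q ≈ 836.31.

836.31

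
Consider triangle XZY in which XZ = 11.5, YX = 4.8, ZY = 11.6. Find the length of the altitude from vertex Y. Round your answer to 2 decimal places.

Semiperimeter s = (11.6 + 4.8 + 11.5)/2 = 13.95.
Heron's formula: area = √(13.95·2.35·9.15·2.45) ≈ 27.109.
The altitude from Y has length 2·area/XZ ≈ 4.7146.

4.71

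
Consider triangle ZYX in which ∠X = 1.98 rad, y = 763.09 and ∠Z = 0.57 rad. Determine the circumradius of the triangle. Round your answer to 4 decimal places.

The third angle is ∠Y = π − ∠X − ∠Z = 0.592 rad.
Law of sines: z = y·sin Z/sin Y ≈ 738.39.
Law of sines: x = y·sin X/sin Y ≈ 1255.3.
Circumradius = y/(2 sin Y) ≈ 684.16.

684.1602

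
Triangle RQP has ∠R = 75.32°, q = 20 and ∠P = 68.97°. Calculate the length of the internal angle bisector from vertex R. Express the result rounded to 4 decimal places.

19.4828

The third angle is ∠Q = 180° − ∠P − ∠R = 35.71°.
Law of sines: r = q·sin R/sin Q ≈ 33.147.
Law of sines: p = q·sin P/sin Q ≈ 31.983.
The bisector from R has length 2·q·p·cos(∠R/2)/(q+p) ≈ 19.483.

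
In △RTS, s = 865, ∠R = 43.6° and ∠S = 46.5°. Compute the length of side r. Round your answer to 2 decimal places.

822.36

The third angle is ∠T = 180° − ∠S − ∠R = 89.90°.
Law of sines: r = s·sin R/sin S ≈ 822.36.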